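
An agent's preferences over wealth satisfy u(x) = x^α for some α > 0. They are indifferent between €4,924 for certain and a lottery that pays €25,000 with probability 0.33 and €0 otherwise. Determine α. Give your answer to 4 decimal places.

EU(lottery) = 0.33·25000^α + 0.67·0 = 0.33·25000^α.
Indifference: 4924^α = 0.33·25000^α, so (4924/25000)^α = 0.33.
Take logs: α = ln 0.33 / ln(4924/25000) ≈ 0.682357.

α ≈ 0.6824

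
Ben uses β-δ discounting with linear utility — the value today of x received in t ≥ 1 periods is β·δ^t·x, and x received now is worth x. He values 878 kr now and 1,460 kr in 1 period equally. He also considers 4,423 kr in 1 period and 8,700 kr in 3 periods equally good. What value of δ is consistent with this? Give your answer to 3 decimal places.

δ ≈ 0.713

Both payoffs in the second observation are in the future, so β drops out: δ^1·4423 = δ^3·8700 ⇒ δ^2 = 4423/8700 = 0.50839, so δ = 0.71302.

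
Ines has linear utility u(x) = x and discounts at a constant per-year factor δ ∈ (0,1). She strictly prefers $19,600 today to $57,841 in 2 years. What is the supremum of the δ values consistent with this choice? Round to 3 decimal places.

Comparing present values: 19600 > δ^2·57841.
Hence δ^2 < 19600/57841 = 0.33886, and x ↦ x^(1/2) is increasing on (0,∞).
δ < (19600/57841)^(1/2) ≈ 0.582.

δ < 0.582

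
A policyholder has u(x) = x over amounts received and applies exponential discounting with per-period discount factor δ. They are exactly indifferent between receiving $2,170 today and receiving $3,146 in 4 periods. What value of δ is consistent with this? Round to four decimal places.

Indifference means u(2170) = δ^4 · u(3146), so δ^4 = u(2170)/u(3146).
With u(x) = x: δ^4 = 2170/3146 = 0.68976.
So δ = 0.68976^(1/4) ≈ 0.9113.

δ ≈ 0.9113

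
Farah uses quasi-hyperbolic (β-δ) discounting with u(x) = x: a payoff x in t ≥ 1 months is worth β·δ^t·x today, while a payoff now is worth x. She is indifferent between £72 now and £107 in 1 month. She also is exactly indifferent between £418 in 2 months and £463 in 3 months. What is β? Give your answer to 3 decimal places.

Both payoffs in the second observation are in the future, so β drops out: δ^2·418 = δ^3·463 ⇒ δ = 418/463 = 0.90281.
The first indifference: 72 = β·δ·107, so β = 72/(δ·107) = 72/(0.90281·107) ≈ 0.745.

β ≈ 0.745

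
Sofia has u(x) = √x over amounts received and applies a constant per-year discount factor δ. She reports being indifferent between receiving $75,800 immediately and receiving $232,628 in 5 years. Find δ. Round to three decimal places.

Indifference means u(75800) = δ^5 · u(232628), so δ^5 = u(75800)/u(232628).
With u(x) = √x: δ^5 = √75800/√232628 = √(75800/232628) = 0.57083.
Taking the 5th root: δ = 0.57083^(1/5) ≈ 0.894.

δ ≈ 0.894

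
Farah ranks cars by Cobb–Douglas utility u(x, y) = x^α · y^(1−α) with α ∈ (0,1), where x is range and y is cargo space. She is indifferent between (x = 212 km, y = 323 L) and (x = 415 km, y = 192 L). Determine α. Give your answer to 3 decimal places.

α ≈ 0.436

Set the two utilities equal: 212^α·323^(1−α) = 415^α·192^(1−α).
(212/415)^α = (192/323)^(1−α); take logs: α·ln(212/415) = (1−α)·ln(192/323), i.e. α·-0.671692 = (1−α)·-0.520157.
Thus α·(-1.191849) = -0.520157, so α = -0.520157/-1.191849 ≈ 0.436.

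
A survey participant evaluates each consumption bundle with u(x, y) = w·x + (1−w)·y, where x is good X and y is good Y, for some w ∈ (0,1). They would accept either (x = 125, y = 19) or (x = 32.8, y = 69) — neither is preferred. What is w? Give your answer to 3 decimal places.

u(125,19) = u(32.8,69) means w·125 + (1−w)·19 = w·32.8 + (1−w)·69.
w·(125−32.8) = (1−w)·(69−19), i.e. w·92.2 = (1−w)·50.
Hence w = 50/(92.2+50) = 50/142.2 = 0.352.

w = 0.352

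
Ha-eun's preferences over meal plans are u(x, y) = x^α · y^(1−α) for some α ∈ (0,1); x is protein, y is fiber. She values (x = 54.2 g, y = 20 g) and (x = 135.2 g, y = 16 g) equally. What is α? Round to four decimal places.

Indifference: 54.2^α · 20^(1−α) = 135.2^α · 16^(1−α).
Rearrange to (54.2/135.2)^α = (16/20)^(1−α) and take logs: α·-0.9140743 = (1−α)·-0.2231436.
With A = -0.9140743 and B = -0.2231436: α·A = (1−α)·B, so α = B/(A+B) = -0.2231436/-1.1372179 ≈ 0.1962.

α ≈ 0.1962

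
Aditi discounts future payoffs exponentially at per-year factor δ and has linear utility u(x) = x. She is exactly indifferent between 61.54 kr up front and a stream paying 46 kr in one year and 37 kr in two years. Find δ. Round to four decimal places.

δ ≈ 0.8100

Equating present values: 61.54 = 46δ + 37δ².
So 37δ² + 46δ − 61.54 = 0.
By the quadratic formula (taking the positive root), δ = (−46 + √11223.92) / 74 ≈ 0.8100.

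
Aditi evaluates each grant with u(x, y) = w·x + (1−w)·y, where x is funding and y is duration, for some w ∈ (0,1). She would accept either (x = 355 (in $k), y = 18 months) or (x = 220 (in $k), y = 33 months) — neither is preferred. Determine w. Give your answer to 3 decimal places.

u(355,18) = u(220,33) means w·355 + (1−w)·18 = w·220 + (1−w)·33.
w·(355−220) = (1−w)·(33−18), i.e. w·135 = (1−w)·15.
The marginal rate of substitution is 15/135, so w = 15/(135+15) = 0.100.

w = 0.100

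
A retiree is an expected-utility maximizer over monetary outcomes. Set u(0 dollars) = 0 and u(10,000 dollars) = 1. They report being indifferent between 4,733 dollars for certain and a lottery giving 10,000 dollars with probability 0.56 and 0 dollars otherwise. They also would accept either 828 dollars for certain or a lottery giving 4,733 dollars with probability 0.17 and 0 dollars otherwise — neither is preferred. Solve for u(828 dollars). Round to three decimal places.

From the first indifference, u(4,733 dollars) = 0.56·u(10,000 dollars) + 0.44·u(0 dollars) = 0.56·1 + 0.44·0 = 0.56.
The second indifference gives u(828 dollars) = 0.17·u(4,733 dollars) + 0.83·u(0 dollars) = 0.17·0.56 + 0.83·0.00 = 0.0952.

0.095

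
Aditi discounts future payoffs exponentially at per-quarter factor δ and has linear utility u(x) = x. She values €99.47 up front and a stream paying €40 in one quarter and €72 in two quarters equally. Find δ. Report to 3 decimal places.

The stream is worth 40δ + 72δ² today, so 40δ + 72δ² = 99.47.
That is, 72δ² + 40δ − 99.47 = 0, a quadratic in δ.
By the quadratic formula (taking the positive root), δ = (−40 + √30247.36) / 144 ≈ 0.930.

δ ≈ 0.930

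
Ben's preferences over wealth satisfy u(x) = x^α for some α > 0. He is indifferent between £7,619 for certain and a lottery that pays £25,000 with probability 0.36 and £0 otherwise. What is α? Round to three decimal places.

The lottery's expected utility is 0.36·u(25000) + 0.64·u(0) = 0.36·25000^α (since u(0) = 0 for α > 0).
Indifference: 7619^α = 0.36·25000^α, so (7619/25000)^α = 0.36.
Take logs: α = ln 0.36 / ln(7619/25000) ≈ 0.85981.

α ≈ 0.860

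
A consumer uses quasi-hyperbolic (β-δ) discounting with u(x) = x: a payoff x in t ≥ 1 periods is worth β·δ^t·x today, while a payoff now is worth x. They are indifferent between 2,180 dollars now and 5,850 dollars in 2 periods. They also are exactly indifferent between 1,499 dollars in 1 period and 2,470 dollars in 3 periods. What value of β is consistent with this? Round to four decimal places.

β ≈ 0.6140

From the later pair, β·δ^1·1499 = β·δ^3·2470; dividing through, δ^2 = 1499/2470 = 0.60688, so δ = 0.77903.
The first indifference: 2180 = β·δ^2·5850, so β = 2180/(δ^2·5850) = 2180/(0.60688·5850) ≈ 0.6140.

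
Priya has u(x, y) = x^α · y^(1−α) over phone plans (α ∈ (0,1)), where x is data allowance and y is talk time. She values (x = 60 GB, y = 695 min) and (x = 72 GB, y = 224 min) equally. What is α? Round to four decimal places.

Indifference: 60^α · 695^(1−α) = 72^α · 224^(1−α).
(60/72)^α = (224/695)^(1−α); take logs: α·ln(60/72) = (1−α)·ln(224/695), i.e. α·-0.1823216 = (1−α)·-1.1322658.
With A = -0.1823216 and B = -1.1322658: α·A = (1−α)·B, so α = B/(A+B) = -1.1322658/-1.3145874 ≈ 0.8613.

α ≈ 0.8613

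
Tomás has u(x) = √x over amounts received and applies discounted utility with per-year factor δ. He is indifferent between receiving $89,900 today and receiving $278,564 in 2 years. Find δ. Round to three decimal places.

δ ≈ 0.754

Indifference means u(89900) = δ^2 · u(278564), so δ^2 = u(89900)/u(278564).
With u(x) = √x: δ^2 = √89900/√278564 = √(89900/278564) = 0.56809.
Hence δ = (0.56809)^(1/2) = 0.75372.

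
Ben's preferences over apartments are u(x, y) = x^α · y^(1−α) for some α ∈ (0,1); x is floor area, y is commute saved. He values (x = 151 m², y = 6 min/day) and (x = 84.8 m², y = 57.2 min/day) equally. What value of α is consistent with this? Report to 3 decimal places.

Indifference: 151^α · 6^(1−α) = 84.8^α · 57.2^(1−α).
Rearrange to (151/84.8)^α = (57.2/6)^(1−α) and take logs: α·0.576984 = (1−α)·2.254794.
So α/(1−α) = (2.254794)/(0.576984) = 3.907897, and α = 3.907897/4.907897 ≈ 0.796.

α ≈ 0.796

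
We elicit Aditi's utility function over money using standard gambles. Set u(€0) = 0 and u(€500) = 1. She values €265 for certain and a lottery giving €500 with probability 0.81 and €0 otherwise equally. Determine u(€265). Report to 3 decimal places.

The indifference gives u(€265) = 0.81·u(€500) + 0.19·u(€0) = 0.81·1 + 0.19·0 = 0.81.

0.810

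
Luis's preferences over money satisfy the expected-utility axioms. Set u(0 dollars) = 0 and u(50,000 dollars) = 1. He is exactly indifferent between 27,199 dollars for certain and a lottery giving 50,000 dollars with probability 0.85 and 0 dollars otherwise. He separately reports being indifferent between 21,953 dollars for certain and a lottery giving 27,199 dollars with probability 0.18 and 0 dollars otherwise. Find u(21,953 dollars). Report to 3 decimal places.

From the first indifference, u(27,199 dollars) = 0.85·u(50,000 dollars) + 0.15·u(0 dollars) = 0.85·1 + 0.15·0 = 0.85.
Chaining: u(21,953 dollars) = 0.18·0.85 + 0.82·0.00 = 0.1530.

0.153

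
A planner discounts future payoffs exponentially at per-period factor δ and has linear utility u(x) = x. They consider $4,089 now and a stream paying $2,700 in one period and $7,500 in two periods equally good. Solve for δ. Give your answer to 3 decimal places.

Equating present values: 4089 = 2700δ + 7500δ².
So 7500δ² + 2700δ − 4089 = 0.
δ = (−2700 + √(2700² + 4·7500·4089)) / (2·7500) = (−2700 + √129960000.00) / 15000 ≈ 0.580.

δ ≈ 0.580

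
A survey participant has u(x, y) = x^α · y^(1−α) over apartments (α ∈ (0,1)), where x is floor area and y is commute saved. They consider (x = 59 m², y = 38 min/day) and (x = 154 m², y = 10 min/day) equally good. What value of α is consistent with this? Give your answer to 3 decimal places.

The Cobb–Douglas utilities coincide, so 59^α·38^(1−α) = 154^α·10^(1−α).
Rearrange to (59/154)^α = (10/38)^(1−α) and take logs: α·-0.959415 = (1−α)·-1.335001.
With A = -0.959415 and B = -1.335001: α·A = (1−α)·B, so α = B/(A+B) = -1.335001/-2.294416 ≈ 0.582.

α ≈ 0.582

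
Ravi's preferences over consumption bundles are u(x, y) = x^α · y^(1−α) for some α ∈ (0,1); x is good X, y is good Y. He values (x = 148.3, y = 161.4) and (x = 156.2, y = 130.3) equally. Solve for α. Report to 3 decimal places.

Indifference: 148.3^α · 161.4^(1−α) = 156.2^α · 130.3^(1−α).
(148.3/156.2)^α = (130.3/161.4)^(1−α); take logs: α·ln(148.3/156.2) = (1−α)·ln(130.3/161.4), i.e. α·-0.051900 = (1−α)·-0.214046.
So α/(1−α) = (-0.214046)/(-0.051900) = 4.124200, and α = 4.124200/5.124200 ≈ 0.805.

α ≈ 0.805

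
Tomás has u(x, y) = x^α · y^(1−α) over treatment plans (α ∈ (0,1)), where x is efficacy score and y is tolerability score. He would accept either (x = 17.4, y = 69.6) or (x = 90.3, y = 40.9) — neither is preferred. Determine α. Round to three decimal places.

α ≈ 0.244

The Cobb–Douglas utilities coincide, so 17.4^α·69.6^(1−α) = 90.3^α·40.9^(1−α).
(17.4/90.3)^α = (40.9/69.6)^(1−α); take logs: α·ln(17.4/90.3) = (1−α)·ln(40.9/69.6), i.e. α·-1.646667 = (1−α)·-0.531635.
With A = -1.646667 and B = -0.531635: α·A = (1−α)·B, so α = B/(A+B) = -0.531635/-2.178302 ≈ 0.244.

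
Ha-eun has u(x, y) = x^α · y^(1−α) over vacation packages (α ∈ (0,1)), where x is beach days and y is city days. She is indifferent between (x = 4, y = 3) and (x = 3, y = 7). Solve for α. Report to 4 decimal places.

α ≈ 0.7465

The Cobb–Douglas utilities coincide, so 4^α·3^(1−α) = 3^α·7^(1−α).
(4/3)^α = (7/3)^(1−α); take logs: α·ln(4/3) = (1−α)·ln(7/3), i.e. α·0.2876821 = (1−α)·0.8472979.
So α/(1−α) = (0.8472979)/(0.2876821) = 2.9452576, and α = 2.9452576/3.9452576 ≈ 0.7465.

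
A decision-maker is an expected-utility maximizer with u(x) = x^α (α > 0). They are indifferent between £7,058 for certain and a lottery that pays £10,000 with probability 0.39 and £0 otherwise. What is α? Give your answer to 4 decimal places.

α ≈ 2.7025

Since u(0) = 0, the lottery's EU is 0.39·10000^α.
Indifference: 7058^α = 0.39·10000^α, so (7058/10000)^α = 0.39.
Take logs: α = ln 0.39 / ln(7058/10000) ≈ 2.702484.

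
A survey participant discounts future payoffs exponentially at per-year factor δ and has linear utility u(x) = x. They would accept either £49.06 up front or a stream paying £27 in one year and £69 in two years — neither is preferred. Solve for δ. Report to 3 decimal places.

δ ≈ 0.670

Equating present values: 49.06 = 27δ + 69δ².
That is, 69δ² + 27δ − 49.06 = 0, a quadratic in δ.
The positive root is δ = [−27 + √(27² + 4·69·49.06)] / (2·69) = (−27 + 119.455)/138 ≈ 0.670.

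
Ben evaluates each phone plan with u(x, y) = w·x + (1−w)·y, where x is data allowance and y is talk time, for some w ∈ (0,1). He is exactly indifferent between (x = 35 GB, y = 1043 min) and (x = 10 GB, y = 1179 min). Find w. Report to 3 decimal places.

w = 0.845

Equating utilities: w·35 + (1−w)·1043 = w·10 + (1−w)·1179.
Rearranging, 25·w − 136·(1−w) = 0.
So w/(1−w) = 136/25 = 5.4400, giving w = 136/(25+136) = 0.845.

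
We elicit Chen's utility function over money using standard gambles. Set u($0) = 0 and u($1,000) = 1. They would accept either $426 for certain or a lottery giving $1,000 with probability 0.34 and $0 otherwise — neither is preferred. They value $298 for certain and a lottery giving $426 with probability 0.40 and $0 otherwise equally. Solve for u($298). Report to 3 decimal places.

From the first indifference, u($426) = 0.34·u($1,000) + 0.66·u($0) = 0.34·1 + 0.66·0 = 0.34.
The second indifference gives u($298) = 0.40·u($426) + 0.60·u($0) = 0.40·0.34 + 0.60·0.00 = 0.1360.

0.136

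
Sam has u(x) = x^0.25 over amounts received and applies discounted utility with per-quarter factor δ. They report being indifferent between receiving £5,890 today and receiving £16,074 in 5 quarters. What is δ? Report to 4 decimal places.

δ ≈ 0.9510

Equating discounted utilities: u(5890) = δ^5·u(16074) ⇒ δ^5 = u(5890)/u(16074).
Since u(x) = x^0.25, δ^5 = (5890/16074)^0.25 = 0.36643^0.25 = 0.77803.
Hence δ = (0.77803)^(1/5) = 0.951042.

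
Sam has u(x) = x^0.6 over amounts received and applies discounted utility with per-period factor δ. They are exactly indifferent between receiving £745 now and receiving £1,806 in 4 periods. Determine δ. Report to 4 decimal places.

The payoff in 4 periods is discounted by δ^4, so u(745) = δ^4·u(1806) and δ^4 = u(745)/u(1806).
With u(x) = x^0.6: δ^4 = 745^0.6/1806^0.6 = (745/1806)^0.6 = 0.58785.
Hence δ = (0.58785)^(1/4) = 0.875620.

δ ≈ 0.8756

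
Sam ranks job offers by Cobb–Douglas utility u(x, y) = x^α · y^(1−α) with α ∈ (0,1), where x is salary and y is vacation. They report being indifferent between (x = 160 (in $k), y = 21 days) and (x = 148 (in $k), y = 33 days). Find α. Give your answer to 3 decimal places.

α ≈ 0.853

Indifference: 160^α · 21^(1−α) = 148^α · 33^(1−α).
Rearrange to (160/148)^α = (33/21)^(1−α) and take logs: α·0.077962 = (1−α)·0.451985.
So α/(1−α) = (0.451985)/(0.077962) = 5.797504, and α = 5.797504/6.797504 ≈ 0.853.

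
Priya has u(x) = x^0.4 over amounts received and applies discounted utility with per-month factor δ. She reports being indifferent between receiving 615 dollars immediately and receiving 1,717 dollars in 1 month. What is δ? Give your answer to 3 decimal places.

Equating discounted utilities: u(615) = δ·u(1717) ⇒ δ = u(615)/u(1717).
Since u(x) = x^0.4, δ = (615/1717)^0.4 = 0.35818^0.4 = 0.66320.

δ ≈ 0.663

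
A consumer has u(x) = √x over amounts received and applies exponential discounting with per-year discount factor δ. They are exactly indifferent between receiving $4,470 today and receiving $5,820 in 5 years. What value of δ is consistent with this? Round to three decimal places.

The payoff in 5 years is discounted by δ^5, so u(4470) = δ^5·u(5820) and δ^5 = u(4470)/u(5820).
With u(x) = √x: δ^5 = √4470/√5820 = √(4470/5820) = 0.87638.
Taking the 5th root: δ = 0.87638^(1/5) ≈ 0.974.

δ ≈ 0.974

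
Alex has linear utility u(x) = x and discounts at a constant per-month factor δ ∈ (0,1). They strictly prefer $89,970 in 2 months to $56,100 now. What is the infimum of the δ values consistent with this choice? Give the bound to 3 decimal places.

Comparing present values: 56100 < δ^2·89970.
Dividing by 89970: δ^2 > 0.62354. Both sides are positive, so the square root keeps the direction.
δ > (56100/89970)^(1/2) ≈ 0.790.

δ > 0.790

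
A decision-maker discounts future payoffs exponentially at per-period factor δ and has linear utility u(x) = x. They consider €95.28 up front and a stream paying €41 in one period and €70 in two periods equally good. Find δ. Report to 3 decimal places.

Equating present values: 95.28 = 41δ + 70δ².
That is, 70δ² + 41δ − 95.28 = 0, a quadratic in δ.
By the quadratic formula (taking the positive root), δ = (−41 + √28359.40) / 140 ≈ 0.910.

δ ≈ 0.910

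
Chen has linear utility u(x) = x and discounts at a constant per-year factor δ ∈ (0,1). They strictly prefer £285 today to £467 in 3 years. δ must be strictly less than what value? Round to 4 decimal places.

δ < 0.8482

Under u(x) = x this choice says 285 > δ^3·467.
So δ^3 < 285/467 = 0.61028; taking the cube root of both positive sides preserves the inequality.
δ < 0.61028^(1/3) = 0.8482.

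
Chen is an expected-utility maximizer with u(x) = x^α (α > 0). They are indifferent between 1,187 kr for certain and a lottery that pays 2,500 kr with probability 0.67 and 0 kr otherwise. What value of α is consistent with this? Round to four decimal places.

Since u(0) = 0, the lottery's EU is 0.67·2500^α.
Equating: 1187^α = 0.67·2500^α, i.e. 0.4748^α = 0.67.
α = ln(0.67) / ln(1187/2500) = -0.4004776/-0.7448616 ≈ 0.5377.

α ≈ 0.5377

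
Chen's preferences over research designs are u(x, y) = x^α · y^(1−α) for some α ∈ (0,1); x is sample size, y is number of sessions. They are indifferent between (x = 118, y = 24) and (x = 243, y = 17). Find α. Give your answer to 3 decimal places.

The Cobb–Douglas utilities coincide, so 118^α·24^(1−α) = 243^α·17^(1−α).
Taking logs: α·ln 118 + (1−α)·ln 24 = α·ln 243 + (1−α)·ln 17, i.e. α·-0.722377 = (1−α)·-0.344840.
Thus α·(-1.067217) = -0.344840, so α = -0.344840/-1.067217 ≈ 0.323.

α ≈ 0.323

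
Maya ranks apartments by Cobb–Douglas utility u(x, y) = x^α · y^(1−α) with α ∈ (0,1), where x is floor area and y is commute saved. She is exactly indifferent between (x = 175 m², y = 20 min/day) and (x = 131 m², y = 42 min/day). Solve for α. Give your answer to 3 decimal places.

Indifference: 175^α · 20^(1−α) = 131^α · 42^(1−α).
(175/131)^α = (42/20)^(1−α); take logs: α·ln(175/131) = (1−α)·ln(42/20), i.e. α·0.289589 = (1−α)·0.741937.
With A = 0.289589 and B = 0.741937: α·A = (1−α)·B, so α = B/(A+B) = 0.741937/1.031526 ≈ 0.719.

α ≈ 0.719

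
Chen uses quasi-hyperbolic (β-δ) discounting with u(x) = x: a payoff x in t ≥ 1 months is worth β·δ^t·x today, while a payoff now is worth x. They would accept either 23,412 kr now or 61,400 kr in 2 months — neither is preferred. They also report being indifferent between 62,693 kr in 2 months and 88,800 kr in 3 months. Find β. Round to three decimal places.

Both payoffs in the second observation are in the future, so β drops out: δ^2·62693 = δ^3·88800 ⇒ δ = 62693/88800 = 0.70600.
Now use the now-vs-future pair: 23412 = β·δ^2·61400 gives β = 23412/(0.49844·61400) ≈ 0.765.

β ≈ 0.765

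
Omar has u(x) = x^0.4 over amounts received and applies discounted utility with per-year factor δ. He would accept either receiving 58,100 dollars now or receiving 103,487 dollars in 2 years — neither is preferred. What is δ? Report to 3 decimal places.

δ ≈ 0.891

Equating discounted utilities: u(58100) = δ^2·u(103487) ⇒ δ^2 = u(58100)/u(103487).
With u(x) = x^0.4: δ^2 = 58100^0.4/103487^0.4 = (58100/103487)^0.4 = 0.79381.
Taking the square root: δ = 0.79381^(1/2) ≈ 0.891.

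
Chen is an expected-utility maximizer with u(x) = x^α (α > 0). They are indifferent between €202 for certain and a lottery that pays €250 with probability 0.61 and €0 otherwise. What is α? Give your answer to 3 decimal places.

The lottery's expected utility is 0.61·u(250) + 0.39·u(0) = 0.61·250^α (since u(0) = 0 for α > 0).
Indifference: 202^α = 0.61·250^α, so (202/250)^α = 0.61.
Taking logs: α·ln(202/250) = ln(0.61), so α = -0.494296 / -0.213193 ≈ 2.319.

α ≈ 2.319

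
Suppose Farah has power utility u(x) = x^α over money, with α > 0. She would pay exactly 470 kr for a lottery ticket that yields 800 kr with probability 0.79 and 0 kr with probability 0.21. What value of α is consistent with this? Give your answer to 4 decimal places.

The lottery's expected utility is 0.79·u(800) + 0.21·u(0) = 0.79·800^α (since u(0) = 0 for α > 0).
Setting u(470) equal to that: 470^α = 0.79·800^α ⇒ (470/800)^α = 0.79.
Taking logs: α·ln(470/800) = ln(0.79), so α = -0.2357223 / -0.5318790 ≈ 0.4432.

α ≈ 0.4432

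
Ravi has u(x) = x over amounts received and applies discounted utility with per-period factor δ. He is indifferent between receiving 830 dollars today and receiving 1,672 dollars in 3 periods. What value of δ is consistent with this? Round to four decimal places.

Indifference means u(830) = δ^3 · u(1672), so δ^3 = u(830)/u(1672).
With u(x) = x: δ^3 = 830/1672 = 0.49641.
Hence δ = (0.49641)^(1/3) = 0.791797.

δ ≈ 0.7918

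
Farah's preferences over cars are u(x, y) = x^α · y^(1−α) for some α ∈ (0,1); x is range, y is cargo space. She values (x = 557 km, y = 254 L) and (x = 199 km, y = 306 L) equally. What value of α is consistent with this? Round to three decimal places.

α ≈ 0.153

The Cobb–Douglas utilities coincide, so 557^α·254^(1−α) = 199^α·306^(1−α).
Rearrange to (557/199)^α = (306/254)^(1−α) and take logs: α·1.029260 = (1−α)·0.186251.
With A = 1.029260 and B = 0.186251: α·A = (1−α)·B, so α = B/(A+B) = 0.186251/1.215511 ≈ 0.153.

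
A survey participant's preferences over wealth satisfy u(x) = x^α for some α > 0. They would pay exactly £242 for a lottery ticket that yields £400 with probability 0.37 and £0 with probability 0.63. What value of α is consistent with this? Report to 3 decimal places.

The lottery's expected utility is 0.37·u(400) + 0.63·u(0) = 0.37·400^α (since u(0) = 0 for α > 0).
Setting u(242) equal to that: 242^α = 0.37·400^α ⇒ (242/400)^α = 0.37.
Taking logs: α·ln(242/400) = ln(0.37), so α = -0.994252 / -0.502527 ≈ 1.979.

α ≈ 1.979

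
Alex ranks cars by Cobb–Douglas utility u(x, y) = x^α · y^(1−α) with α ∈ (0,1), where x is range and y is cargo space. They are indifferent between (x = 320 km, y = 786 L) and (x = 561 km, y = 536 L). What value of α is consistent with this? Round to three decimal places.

α ≈ 0.405

Indifference: 320^α · 786^(1−α) = 561^α · 536^(1−α).
(320/561)^α = (536/786)^(1−α); take logs: α·ln(320/561) = (1−α)·ln(536/786), i.e. α·-0.561400 = (1−α)·-0.382823.
So α/(1−α) = (-0.382823)/(-0.561400) = 0.681908, and α = 0.681908/1.681908 ≈ 0.405.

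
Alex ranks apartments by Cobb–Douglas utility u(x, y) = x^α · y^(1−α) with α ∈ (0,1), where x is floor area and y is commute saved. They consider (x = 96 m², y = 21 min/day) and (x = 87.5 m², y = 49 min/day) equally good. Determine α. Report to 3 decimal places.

α ≈ 0.901

Indifference: 96^α · 21^(1−α) = 87.5^α · 49^(1−α).
Taking logs: α·ln 96 + (1−α)·ln 21 = α·ln 87.5 + (1−α)·ln 49, i.e. α·0.092709 = (1−α)·0.847298.
With A = 0.092709 and B = 0.847298: α·A = (1−α)·B, so α = B/(A+B) = 0.847298/0.940007 ≈ 0.901.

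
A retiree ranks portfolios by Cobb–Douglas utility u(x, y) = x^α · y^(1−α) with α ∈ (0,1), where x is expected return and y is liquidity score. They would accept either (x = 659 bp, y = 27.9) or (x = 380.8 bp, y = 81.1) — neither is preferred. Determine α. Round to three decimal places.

The Cobb–Douglas utilities coincide, so 659^α·27.9^(1−α) = 380.8^α·81.1^(1−α).
(659/380.8)^α = (81.1/27.9)^(1−α); take logs: α·ln(659/380.8) = (1−α)·ln(81.1/27.9), i.e. α·0.548449 = (1−α)·1.067056.
Thus α·(1.615505) = 1.067056, so α = 1.067056/1.615505 ≈ 0.661.

α ≈ 0.661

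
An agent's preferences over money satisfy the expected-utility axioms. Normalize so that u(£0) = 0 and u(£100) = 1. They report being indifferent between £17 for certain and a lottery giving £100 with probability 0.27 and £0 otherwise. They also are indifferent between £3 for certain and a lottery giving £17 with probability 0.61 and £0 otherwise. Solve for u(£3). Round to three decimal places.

0.165

From the first indifference, u(£17) = 0.27·u(£100) + 0.73·u(£0) = 0.27·1 + 0.73·0 = 0.27.
Then u(£3) = 0.61·u(£17) + 0.39·u(£0) = 0.61·0.27 + 0.39·0.00 = 0.1647.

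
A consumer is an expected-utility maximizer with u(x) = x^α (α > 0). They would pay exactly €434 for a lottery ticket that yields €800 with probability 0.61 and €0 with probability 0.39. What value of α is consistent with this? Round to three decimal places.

Since u(0) = 0, the lottery's EU is 0.61·800^α.
Equating: 434^α = 0.61·800^α, i.e. 0.5425^α = 0.61.
Taking logs: α·ln(434/800) = ln(0.61), so α = -0.494296 / -0.611567 ≈ 0.808.

α ≈ 0.808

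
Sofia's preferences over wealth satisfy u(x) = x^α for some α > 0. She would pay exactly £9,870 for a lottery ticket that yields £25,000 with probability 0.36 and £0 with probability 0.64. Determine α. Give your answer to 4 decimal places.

EU(lottery) = 0.36·25000^α + 0.64·0 = 0.36·25000^α.
Indifference: 9870^α = 0.36·25000^α, so (9870/25000)^α = 0.36.
Take logs: α = ln 0.36 / ln(9870/25000) ≈ 1.099287.

α ≈ 1.0993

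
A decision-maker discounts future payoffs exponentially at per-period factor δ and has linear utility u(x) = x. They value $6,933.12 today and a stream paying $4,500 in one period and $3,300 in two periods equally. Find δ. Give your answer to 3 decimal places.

The stream is worth 4500δ + 3300δ² today, so 4500δ + 3300δ² = 6933.12.
So 3300δ² + 4500δ − 6933.12 = 0.
By the quadratic formula (taking the positive root), δ = (−4500 + √111767184.00) / 6600 ≈ 0.920.

δ ≈ 0.920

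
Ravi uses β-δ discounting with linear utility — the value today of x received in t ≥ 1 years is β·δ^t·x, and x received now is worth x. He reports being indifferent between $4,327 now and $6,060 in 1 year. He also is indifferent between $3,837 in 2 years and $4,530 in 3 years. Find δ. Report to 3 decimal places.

From the later pair, β·δ^2·3837 = β·δ^3·4530; dividing through, δ = 3837/4530 = 0.84702.

δ ≈ 0.847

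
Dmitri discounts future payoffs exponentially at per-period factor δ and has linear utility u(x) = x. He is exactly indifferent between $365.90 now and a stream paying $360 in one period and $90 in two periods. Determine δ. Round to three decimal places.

δ ≈ 0.840

The stream is worth 360δ + 90δ² today, so 360δ + 90δ² = 365.90.
Rearranged: 90δ² + 360δ − 365.90 = 0.
δ = (−360 + √(360² + 4·90·365.90)) / (2·90) = (−360 + √261324.00) / 180 ≈ 0.840.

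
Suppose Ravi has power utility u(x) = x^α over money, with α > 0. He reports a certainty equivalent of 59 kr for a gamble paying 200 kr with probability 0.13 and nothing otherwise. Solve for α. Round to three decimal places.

α ≈ 1.671

Since u(0) = 0, the lottery's EU is 0.13·200^α.
Equating: 59^α = 0.13·200^α, i.e. 0.2950^α = 0.13.
α = ln(0.13) / ln(59/200) = -2.040221/-1.220780 ≈ 1.671.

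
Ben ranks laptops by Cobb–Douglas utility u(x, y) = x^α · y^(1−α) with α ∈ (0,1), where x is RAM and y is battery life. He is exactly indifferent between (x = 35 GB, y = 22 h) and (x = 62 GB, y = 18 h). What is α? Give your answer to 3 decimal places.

The Cobb–Douglas utilities coincide, so 35^α·22^(1−α) = 62^α·18^(1−α).
Rearrange to (35/62)^α = (18/22)^(1−α) and take logs: α·-0.571786 = (1−α)·-0.200671.
So α/(1−α) = (-0.200671)/(-0.571786) = 0.350955, and α = 0.350955/1.350955 ≈ 0.260.

α ≈ 0.260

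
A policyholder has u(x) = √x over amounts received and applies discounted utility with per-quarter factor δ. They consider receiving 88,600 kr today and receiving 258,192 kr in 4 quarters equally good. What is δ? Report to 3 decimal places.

Equating discounted utilities: u(88600) = δ^4·u(258192) ⇒ δ^4 = u(88600)/u(258192).
With u(x) = √x: δ^4 = √88600/√258192 = √(88600/258192) = 0.58579.
So δ = 0.58579^(1/4) ≈ 0.875.

δ ≈ 0.875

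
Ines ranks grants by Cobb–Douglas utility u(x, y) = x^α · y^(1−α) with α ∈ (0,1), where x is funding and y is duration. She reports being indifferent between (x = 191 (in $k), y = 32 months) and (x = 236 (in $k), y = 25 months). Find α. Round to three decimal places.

α ≈ 0.539

Indifference: 191^α · 32^(1−α) = 236^α · 25^(1−α).
Rearrange to (191/236)^α = (25/32)^(1−α) and take logs: α·-0.211558 = (1−α)·-0.246860.
With A = -0.211558 and B = -0.246860: α·A = (1−α)·B, so α = B/(A+B) = -0.246860/-0.458418 ≈ 0.539.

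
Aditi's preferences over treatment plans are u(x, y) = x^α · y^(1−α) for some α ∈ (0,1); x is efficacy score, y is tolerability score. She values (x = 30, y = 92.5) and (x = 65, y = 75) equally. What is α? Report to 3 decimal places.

Set the two utilities equal: 30^α·92.5^(1−α) = 65^α·75^(1−α).
(30/65)^α = (75/92.5)^(1−α); take logs: α·ln(30/65) = (1−α)·ln(75/92.5), i.e. α·-0.773190 = (1−α)·-0.209721.
Thus α·(-0.982911) = -0.209721, so α = -0.209721/-0.982911 ≈ 0.213.

α ≈ 0.213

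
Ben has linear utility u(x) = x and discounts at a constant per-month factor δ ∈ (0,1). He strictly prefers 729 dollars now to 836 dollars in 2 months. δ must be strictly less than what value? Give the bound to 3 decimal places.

Under u(x) = x this choice says 729 > δ^2·836.
Hence δ^2 < 729/836 = 0.87201, and x ↦ x^(1/2) is increasing on (0,∞).
δ < 0.87201^(1/2) = 0.934.

δ < 0.934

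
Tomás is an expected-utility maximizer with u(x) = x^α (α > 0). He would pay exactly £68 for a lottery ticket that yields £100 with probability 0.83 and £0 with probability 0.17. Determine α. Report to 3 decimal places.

The lottery's expected utility is 0.83·u(100) + 0.17·u(0) = 0.83·100^α (since u(0) = 0 for α > 0).
Indifference: 68^α = 0.83·100^α, so (68/100)^α = 0.83.
α = ln(0.83) / ln(68/100) = -0.186330/-0.385662 ≈ 0.483.

α ≈ 0.483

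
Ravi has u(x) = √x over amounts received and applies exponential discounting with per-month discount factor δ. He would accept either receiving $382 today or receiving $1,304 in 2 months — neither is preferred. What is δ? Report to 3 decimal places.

Indifference means u(382) = δ^2 · u(1304), so δ^2 = u(382)/u(1304).
With u(x) = √x: δ^2 = √382/√1304 = √(382/1304) = 0.54124.
Taking the square root: δ = 0.54124^(1/2) ≈ 0.736.

δ ≈ 0.736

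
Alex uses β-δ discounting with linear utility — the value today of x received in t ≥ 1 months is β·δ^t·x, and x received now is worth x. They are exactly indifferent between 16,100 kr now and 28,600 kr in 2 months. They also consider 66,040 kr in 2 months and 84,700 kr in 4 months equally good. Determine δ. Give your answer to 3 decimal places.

From the later pair, β·δ^2·66040 = β·δ^4·84700; dividing through, δ^2 = 66040/84700 = 0.77969, so δ = 0.88300.

δ ≈ 0.883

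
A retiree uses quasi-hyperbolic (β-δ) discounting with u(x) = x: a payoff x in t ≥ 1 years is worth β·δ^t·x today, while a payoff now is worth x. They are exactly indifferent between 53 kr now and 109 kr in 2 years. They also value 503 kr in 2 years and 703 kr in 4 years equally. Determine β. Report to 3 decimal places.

β ≈ 0.680

The second indifference involves only future payoffs, so β cancels: β·δ^2·503 = β·δ^4·703, giving δ^2 = 503/703 = 0.71550, so δ = 0.84588.
Substituting δ into 53 = β·δ^2·109: β = 53/(77.990) ≈ 0.680.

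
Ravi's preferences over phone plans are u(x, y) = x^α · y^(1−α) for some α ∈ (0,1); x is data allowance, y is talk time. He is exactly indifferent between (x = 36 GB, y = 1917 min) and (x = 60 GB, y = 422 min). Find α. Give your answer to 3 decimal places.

α ≈ 0.748

The Cobb–Douglas utilities coincide, so 36^α·1917^(1−α) = 60^α·422^(1−α).
Rearrange to (36/60)^α = (422/1917)^(1−α) and take logs: α·-0.510826 = (1−α)·-1.513511.
With A = -0.510826 and B = -1.513511: α·A = (1−α)·B, so α = B/(A+B) = -1.513511/-2.024337 ≈ 0.748.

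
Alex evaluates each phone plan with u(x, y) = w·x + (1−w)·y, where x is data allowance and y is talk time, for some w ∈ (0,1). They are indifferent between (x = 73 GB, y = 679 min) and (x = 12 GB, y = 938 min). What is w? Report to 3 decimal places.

w = 0.809

u(73,679) = u(12,938) means w·73 + (1−w)·679 = w·12 + (1−w)·938.
Rearranging, 61·w − 259·(1−w) = 0.
So w/(1−w) = 259/61 = 4.2459, giving w = 259/(61+259) = 0.809.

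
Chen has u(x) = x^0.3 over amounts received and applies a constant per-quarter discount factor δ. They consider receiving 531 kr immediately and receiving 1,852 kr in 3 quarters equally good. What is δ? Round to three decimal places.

The payoff in 3 quarters is discounted by δ^3, so u(531) = δ^3·u(1852) and δ^3 = u(531)/u(1852).
Since u(x) = x^0.3, δ^3 = (531/1852)^0.3 = 0.28672^0.3 = 0.68744.
Taking the cube root: δ = 0.68744^(1/3) ≈ 0.883.

δ ≈ 0.883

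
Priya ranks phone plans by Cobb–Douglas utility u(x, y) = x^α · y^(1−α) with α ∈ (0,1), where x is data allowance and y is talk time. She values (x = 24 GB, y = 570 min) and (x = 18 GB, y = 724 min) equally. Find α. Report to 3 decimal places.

α ≈ 0.454

The Cobb–Douglas utilities coincide, so 24^α·570^(1−α) = 18^α·724^(1−α).
Taking logs: α·ln 24 + (1−α)·ln 570 = α·ln 18 + (1−α)·ln 724, i.e. α·0.287682 = (1−α)·0.239155.
Thus α·(0.526837) = 0.239155, so α = 0.239155/0.526837 ≈ 0.454.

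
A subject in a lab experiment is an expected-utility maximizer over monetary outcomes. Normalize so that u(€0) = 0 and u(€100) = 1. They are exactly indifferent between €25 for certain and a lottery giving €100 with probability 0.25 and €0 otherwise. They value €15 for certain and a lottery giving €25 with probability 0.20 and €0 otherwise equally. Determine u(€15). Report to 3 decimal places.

0.050

The first gamble pins u(€25): it must equal 0.25·1 + 0.75·0 = 0.25.
Chaining: u(€15) = 0.20·0.25 + 0.80·0.00 = 0.0500.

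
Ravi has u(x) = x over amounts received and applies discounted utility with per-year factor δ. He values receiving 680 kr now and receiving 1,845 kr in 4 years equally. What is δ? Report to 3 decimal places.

Equating discounted utilities: u(680) = δ^4·u(1845) ⇒ δ^4 = u(680)/u(1845).
With u(x) = x: δ^4 = 680/1845 = 0.36856.
Taking the 4th root: δ = 0.36856^(1/4) ≈ 0.779.

δ ≈ 0.779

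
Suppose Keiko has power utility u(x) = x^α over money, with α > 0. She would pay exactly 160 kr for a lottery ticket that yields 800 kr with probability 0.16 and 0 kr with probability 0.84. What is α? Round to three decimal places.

α ≈ 1.139

Since u(0) = 0, the lottery's EU is 0.16·800^α.
Indifference: 160^α = 0.16·800^α, so (160/800)^α = 0.16.
Taking logs: α·ln(160/800) = ln(0.16), so α = -1.832581 / -1.609438 ≈ 1.139.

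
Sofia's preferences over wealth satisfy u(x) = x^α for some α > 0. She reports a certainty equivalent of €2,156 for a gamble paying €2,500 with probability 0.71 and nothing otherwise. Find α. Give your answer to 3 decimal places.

α ≈ 2.314

EU(lottery) = 0.71·2500^α + 0.29·0 = 0.71·2500^α.
Indifference: 2156^α = 0.71·2500^α, so (2156/2500)^α = 0.71.
Take logs: α = ln 0.71 / ln(2156/2500) ≈ 2.31356.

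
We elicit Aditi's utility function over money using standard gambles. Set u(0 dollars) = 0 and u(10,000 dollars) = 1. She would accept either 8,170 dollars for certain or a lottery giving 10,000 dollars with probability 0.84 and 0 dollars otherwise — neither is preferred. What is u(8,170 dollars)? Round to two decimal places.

0.84

By the standard-gamble method, u(8,170 dollars) is just the indifference probability on the best outcome: 0.84.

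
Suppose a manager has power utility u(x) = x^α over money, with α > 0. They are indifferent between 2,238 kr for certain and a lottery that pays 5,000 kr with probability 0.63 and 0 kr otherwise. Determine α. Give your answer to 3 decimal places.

The lottery's expected utility is 0.63·u(5000) + 0.37·u(0) = 0.63·5000^α (since u(0) = 0 for α > 0).
Equating: 2238^α = 0.63·5000^α, i.e. 0.4476^α = 0.63.
Take logs: α = ln 0.63 / ln(2238/5000) ≈ 0.57477.

α ≈ 0.575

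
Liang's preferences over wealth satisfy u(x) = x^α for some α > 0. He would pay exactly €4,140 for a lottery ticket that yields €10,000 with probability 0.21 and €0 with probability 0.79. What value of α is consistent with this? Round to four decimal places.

α ≈ 1.7697

The lottery's expected utility is 0.21·u(10000) + 0.79·u(0) = 0.21·10000^α (since u(0) = 0 for α > 0).
Indifference: 4140^α = 0.21·10000^α, so (4140/10000)^α = 0.21.
α = ln(0.21) / ln(4140/10000) = -1.5606477/-0.8818893 ≈ 1.7697.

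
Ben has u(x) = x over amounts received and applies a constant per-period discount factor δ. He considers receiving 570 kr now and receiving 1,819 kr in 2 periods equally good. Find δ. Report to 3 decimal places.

δ ≈ 0.560

Equating discounted utilities: u(570) = δ^2·u(1819) ⇒ δ^2 = u(570)/u(1819).
With u(x) = x: δ^2 = 570/1819 = 0.31336.
So δ = 0.31336^(1/2) ≈ 0.560.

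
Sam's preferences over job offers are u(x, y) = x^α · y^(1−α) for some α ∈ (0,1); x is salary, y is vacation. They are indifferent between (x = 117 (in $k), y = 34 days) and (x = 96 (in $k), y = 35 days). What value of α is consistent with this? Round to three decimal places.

α ≈ 0.128

Indifference: 117^α · 34^(1−α) = 96^α · 35^(1−α).
(117/96)^α = (35/34)^(1−α); take logs: α·ln(117/96) = (1−α)·ln(35/34), i.e. α·0.197826 = (1−α)·0.028988.
Thus α·(0.226814) = 0.028988, so α = 0.028988/0.226814 ≈ 0.128.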